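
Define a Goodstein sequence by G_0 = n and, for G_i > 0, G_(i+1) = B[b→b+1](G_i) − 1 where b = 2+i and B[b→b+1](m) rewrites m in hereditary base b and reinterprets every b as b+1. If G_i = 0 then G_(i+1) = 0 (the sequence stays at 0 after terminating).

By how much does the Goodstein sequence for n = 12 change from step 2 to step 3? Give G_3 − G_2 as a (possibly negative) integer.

step 0: 12 = 2^(2 + 1) + 2^2; sub 3 for 2: 3^(3 + 1) + 3^3; = 108; G_1 = 108−1 = 107
step 1: 107 = 3^(3 + 1) + 2·3^2 + 2·3 + 2; sub 4 for 3: 4^(4 + 1) + 2·4^2 + 2·4 + 2; = 1066; G_2 = 1066−1 = 1065
step 2: 1065 = 4^(4 + 1) + 2·4^2 + 2·4 + 1; sub 5 for 4: 5^(5 + 1) + 2·5^2 + 2·5 + 1; = 15686; G_3 = 15686−1 = 15685

14620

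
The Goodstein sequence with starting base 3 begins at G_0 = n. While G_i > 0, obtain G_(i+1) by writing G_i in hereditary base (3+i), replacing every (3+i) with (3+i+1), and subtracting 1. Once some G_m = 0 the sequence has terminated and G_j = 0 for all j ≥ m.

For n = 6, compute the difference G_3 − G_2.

step 0: 6 = 2·3; sub 4 for 3: 2·4; = 8; G_1 = 8−1 = 7
step 1: 7 = 4 + 3; sub 5 for 4: 5 + 3; = 8; G_2 = 8−1 = 7
step 2: 7 = 5 + 2; sub 6 for 5: 6 + 2; = 8; G_3 = 8−1 = 7

0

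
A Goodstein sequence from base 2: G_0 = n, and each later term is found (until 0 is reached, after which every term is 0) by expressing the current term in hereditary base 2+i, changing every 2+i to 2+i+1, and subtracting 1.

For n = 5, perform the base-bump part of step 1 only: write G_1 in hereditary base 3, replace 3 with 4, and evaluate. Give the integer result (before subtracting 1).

G_0 = 5. HB_2(5) = 2^2 + 1. Bump = 28. G_1 = 27.
G_1 = 27. HB_3(27) = 3^3. Bump = 256. G_2 = 255.

256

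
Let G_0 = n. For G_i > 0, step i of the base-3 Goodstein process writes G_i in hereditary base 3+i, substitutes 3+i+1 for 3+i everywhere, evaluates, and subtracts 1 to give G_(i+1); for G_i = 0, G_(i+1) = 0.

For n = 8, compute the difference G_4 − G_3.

0

G_0 = 8. HB_3(8) = 2·3 + 2. Bump = 10. G_1 = 9.
G_1 = 9. HB_4(9) = 2·4 + 1. Bump = 11. G_2 = 10.
G_2 = 10. HB_5(10) = 2·5. Bump = 12. G_3 = 11.
G_3 = 11. HB_6(11) = 6 + 5. Bump = 12. G_4 = 11.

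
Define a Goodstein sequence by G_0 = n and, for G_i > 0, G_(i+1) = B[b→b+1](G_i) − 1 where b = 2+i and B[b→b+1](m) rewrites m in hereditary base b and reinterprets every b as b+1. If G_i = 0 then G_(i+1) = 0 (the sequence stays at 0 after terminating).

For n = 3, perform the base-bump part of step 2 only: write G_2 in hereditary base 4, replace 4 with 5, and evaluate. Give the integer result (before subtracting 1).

step 0: 3 = 2 + 1; sub 3 for 2: 3 + 1; = 4; G_1 = 4−1 = 3
step 1: 3 = 3; sub 4 for 3: 4; = 4; G_2 = 4−1 = 3
step 2: 3 = 3; sub 5 for 4: 3; = 3; G_3 = 3−1 = 2

3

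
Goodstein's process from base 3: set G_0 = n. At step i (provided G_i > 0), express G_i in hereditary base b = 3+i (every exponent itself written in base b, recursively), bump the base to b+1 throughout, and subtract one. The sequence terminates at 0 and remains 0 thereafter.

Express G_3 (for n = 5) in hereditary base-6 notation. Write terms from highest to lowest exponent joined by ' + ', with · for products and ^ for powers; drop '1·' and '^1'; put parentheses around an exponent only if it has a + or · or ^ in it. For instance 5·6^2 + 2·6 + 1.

5

base 3: 5 = 3 + 2; at 4: 4 + 2 = 6; next = 5
base 4: 5 = 4 + 1; at 5: 5 + 1 = 6; next = 5
base 5: 5 = 5; at 6: 6 = 6; next = 5
base 6: 5 = 5; at 7: 5 = 5; next = 4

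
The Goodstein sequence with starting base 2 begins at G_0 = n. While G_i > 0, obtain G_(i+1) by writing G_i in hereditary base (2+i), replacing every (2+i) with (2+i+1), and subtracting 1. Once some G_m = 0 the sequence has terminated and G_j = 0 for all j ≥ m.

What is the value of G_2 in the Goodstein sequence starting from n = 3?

3

G_0=3  [base 2] 2 + 1  →[2↦3]→  3 + 1 = 4  −1 ⇒ G_1=3
G_1=3  [base 3] 3  →[3↦4]→  4 = 4  −1 ⇒ G_2=3
G_2=3  [base 4] 3  →[4↦5]→  3 = 3  −1 ⇒ G_3=2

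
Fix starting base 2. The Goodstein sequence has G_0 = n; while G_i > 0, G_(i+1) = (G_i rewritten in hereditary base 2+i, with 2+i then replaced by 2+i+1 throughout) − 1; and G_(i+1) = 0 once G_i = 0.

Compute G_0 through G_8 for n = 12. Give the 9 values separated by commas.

(0) 12|_2 = 2^(2 + 1) + 2^2 ↦ 3^(3 + 1) + 3^3|_3 = 108 ⇒ 107
(1) 107|_3 = 3^(3 + 1) + 2·3^2 + 2·3 + 2 ↦ 4^(4 + 1) + 2·4^2 + 2·4 + 2|_4 = 1066 ⇒ 1065
(2) 1065|_4 = 4^(4 + 1) + 2·4^2 + 2·4 + 1 ↦ 5^(5 + 1) + 2·5^2 + 2·5 + 1|_5 = 15686 ⇒ 15685
(3) 15685|_5 = 5^(5 + 1) + 2·5^2 + 2·5 ↦ 6^(6 + 1) + 2·6^2 + 2·6|_6 = 280020 ⇒ 280019
(4) 280019|_6 = 6^(6 + 1) + 2·6^2 + 6 + 5 ↦ 7^(7 + 1) + 2·7^2 + 7 + 5|_7 = 5764911 ⇒ 5764910
(5) 5764910|_7 = 7^(7 + 1) + 2·7^2 + 7 + 4 ↦ 8^(8 + 1) + 2·8^2 + 8 + 4|_8 = 134217868 ⇒ 134217867
(6) 134217867|_8 = 8^(8 + 1) + 2·8^2 + 8 + 3 ↦ 9^(9 + 1) + 2·9^2 + 9 + 3|_9 = 3486784575 ⇒ 3486784574
(7) 3486784574|_9 = 9^(9 + 1) + 2·9^2 + 9 + 2 ↦ 10^(10 + 1) + 2·10^2 + 10 + 2|_10 = 100000000212 ⇒ 100000000211

12, 107, 1065, 15685, 280019, 5764910, 134217867, 3486784574, 100000000211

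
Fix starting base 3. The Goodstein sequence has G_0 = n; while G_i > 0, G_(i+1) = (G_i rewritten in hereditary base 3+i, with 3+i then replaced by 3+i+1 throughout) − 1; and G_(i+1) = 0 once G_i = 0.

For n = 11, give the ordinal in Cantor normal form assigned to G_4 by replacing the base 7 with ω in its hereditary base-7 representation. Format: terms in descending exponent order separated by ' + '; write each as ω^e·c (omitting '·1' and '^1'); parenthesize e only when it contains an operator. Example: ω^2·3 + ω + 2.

11 —HB3→ 3^2 + 2 —bump→ 4^2 + 2 = 18 —(−1)→ 17
17 —HB4→ 4^2 + 1 —bump→ 5^2 + 1 = 26 —(−1)→ 25
25 —HB5→ 5^2 —bump→ 6^2 = 36 —(−1)→ 35
35 —HB6→ 5·6 + 5 —bump→ 5·7 + 5 = 40 —(−1)→ 39
39 —HB7→ 5·7 + 4 —bump→ 5·8 + 4 = 44 —(−1)→ 43

ω·5 + 4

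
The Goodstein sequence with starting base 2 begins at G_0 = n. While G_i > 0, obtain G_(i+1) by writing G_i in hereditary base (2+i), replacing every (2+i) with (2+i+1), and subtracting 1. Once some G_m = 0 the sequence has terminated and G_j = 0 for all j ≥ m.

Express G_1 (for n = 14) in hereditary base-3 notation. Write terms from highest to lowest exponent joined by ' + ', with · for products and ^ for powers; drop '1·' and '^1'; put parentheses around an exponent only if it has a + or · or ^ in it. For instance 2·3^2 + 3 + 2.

3^(3 + 1) + 3^3 + 2

G_0=14  [base 2] 2^(2 + 1) + 2^2 + 2  →[2↦3]→  3^(3 + 1) + 3^3 + 3 = 111  −1 ⇒ G_1=110
G_1=110  [base 3] 3^(3 + 1) + 3^3 + 2  →[3↦4]→  4^(4 + 1) + 4^4 + 2 = 1282  −1 ⇒ G_2=1281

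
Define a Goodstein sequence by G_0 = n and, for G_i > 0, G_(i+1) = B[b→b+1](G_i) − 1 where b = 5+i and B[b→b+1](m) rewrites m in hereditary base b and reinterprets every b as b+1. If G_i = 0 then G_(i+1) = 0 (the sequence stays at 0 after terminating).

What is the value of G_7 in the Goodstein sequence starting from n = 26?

i=0: 26 = 5^2 + 1 (b=5); 5→6: 6^2 + 1 = 37; 37−1 = 36
i=1: 36 = 6^2 (b=6); 6→7: 7^2 = 49; 49−1 = 48
i=2: 48 = 6·7 + 6 (b=7); 7→8: 6·8 + 6 = 54; 54−1 = 53
i=3: 53 = 6·8 + 5 (b=8); 8→9: 6·9 + 5 = 59; 59−1 = 58
i=4: 58 = 6·9 + 4 (b=9); 9→10: 6·10 + 4 = 64; 64−1 = 63
i=5: 63 = 6·10 + 3 (b=10); 10→11: 6·11 + 3 = 69; 69−1 = 68
i=6: 68 = 6·11 + 2 (b=11); 11→12: 6·12 + 2 = 74; 74−1 = 73

73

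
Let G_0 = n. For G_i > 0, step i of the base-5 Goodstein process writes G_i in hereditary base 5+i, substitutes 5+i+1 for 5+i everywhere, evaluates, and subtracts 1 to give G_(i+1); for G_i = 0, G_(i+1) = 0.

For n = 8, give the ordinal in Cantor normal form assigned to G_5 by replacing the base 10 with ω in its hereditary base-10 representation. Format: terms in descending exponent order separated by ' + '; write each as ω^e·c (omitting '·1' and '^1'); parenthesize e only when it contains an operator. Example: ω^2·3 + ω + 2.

G_0 = 8. HB_5(8) = 5 + 3. Bump = 9. G_1 = 8.
G_1 = 8. HB_6(8) = 6 + 2. Bump = 9. G_2 = 8.
G_2 = 8. HB_7(8) = 7 + 1. Bump = 9. G_3 = 8.
G_3 = 8. HB_8(8) = 8. Bump = 9. G_4 = 8.
G_4 = 8. HB_9(8) = 8. Bump = 8. G_5 = 7.
G_5 = 7. HB_10(7) = 7. Bump = 7. G_6 = 6.

7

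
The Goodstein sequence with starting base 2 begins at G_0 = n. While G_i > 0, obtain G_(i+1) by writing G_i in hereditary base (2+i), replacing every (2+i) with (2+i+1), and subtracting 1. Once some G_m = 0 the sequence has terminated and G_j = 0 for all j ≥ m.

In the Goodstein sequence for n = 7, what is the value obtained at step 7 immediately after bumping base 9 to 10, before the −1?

77777776

G_0 = 7. HB_2(7) = 2^2 + 2 + 1. Bump = 31. G_1 = 30.
G_1 = 30. HB_3(30) = 3^3 + 3. Bump = 260. G_2 = 259.
G_2 = 259. HB_4(259) = 4^4 + 3. Bump = 3128. G_3 = 3127.
G_3 = 3127. HB_5(3127) = 5^5 + 2. Bump = 46658. G_4 = 46657.
G_4 = 46657. HB_6(46657) = 6^6 + 1. Bump = 823544. G_5 = 823543.
G_5 = 823543. HB_7(823543) = 7^7. Bump = 16777216. G_6 = 16777215.
G_6 = 16777215. HB_8(16777215) = 7·8^7 + 7·8^6 + 7·8^5 + 7·8^4 + 7·8^3 + 7·8^2 + 7·8 + 7. Bump = 37665880. G_7 = 37665879.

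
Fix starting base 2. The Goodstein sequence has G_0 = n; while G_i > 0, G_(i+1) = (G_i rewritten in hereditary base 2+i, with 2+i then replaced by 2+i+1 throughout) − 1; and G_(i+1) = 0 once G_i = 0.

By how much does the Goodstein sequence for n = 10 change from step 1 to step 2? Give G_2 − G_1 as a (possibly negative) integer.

base 2: 10 = 2^(2 + 1) + 2; at 3: 3^(3 + 1) + 3 = 84; next = 83
base 3: 83 = 3^(3 + 1) + 2; at 4: 4^(4 + 1) + 2 = 1026; next = 1025

942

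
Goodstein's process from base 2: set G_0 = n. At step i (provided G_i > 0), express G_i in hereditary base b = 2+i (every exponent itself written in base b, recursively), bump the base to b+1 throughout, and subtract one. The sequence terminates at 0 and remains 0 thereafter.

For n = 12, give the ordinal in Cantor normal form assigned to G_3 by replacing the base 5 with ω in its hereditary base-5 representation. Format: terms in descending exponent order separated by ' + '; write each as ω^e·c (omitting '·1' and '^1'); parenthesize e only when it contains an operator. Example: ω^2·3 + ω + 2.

12 —HB2→ 2^(2 + 1) + 2^2 —bump→ 3^(3 + 1) + 3^3 = 108 —(−1)→ 107
107 —HB3→ 3^(3 + 1) + 2·3^2 + 2·3 + 2 —bump→ 4^(4 + 1) + 2·4^2 + 2·4 + 2 = 1066 —(−1)→ 1065
1065 —HB4→ 4^(4 + 1) + 2·4^2 + 2·4 + 1 —bump→ 5^(5 + 1) + 2·5^2 + 2·5 + 1 = 15686 —(−1)→ 15685

ω^(ω + 1) + ω^2·2 + ω·2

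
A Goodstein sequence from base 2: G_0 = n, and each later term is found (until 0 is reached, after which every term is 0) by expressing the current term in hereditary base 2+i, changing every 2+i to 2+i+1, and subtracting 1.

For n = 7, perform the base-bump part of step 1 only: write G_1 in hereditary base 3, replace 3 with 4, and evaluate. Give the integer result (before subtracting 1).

G_0 = 7. HB_2(7) = 2^2 + 2 + 1. Bump = 31. G_1 = 30.
G_1 = 30. HB_3(30) = 3^3 + 3. Bump = 260. G_2 = 259.

260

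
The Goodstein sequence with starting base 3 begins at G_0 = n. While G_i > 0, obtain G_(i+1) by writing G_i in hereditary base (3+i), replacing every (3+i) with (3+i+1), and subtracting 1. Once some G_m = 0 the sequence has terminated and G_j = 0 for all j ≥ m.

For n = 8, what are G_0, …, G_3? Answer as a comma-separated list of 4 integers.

8, 9, 10, 11

base 3: 8 = 2·3 + 2; at 4: 2·4 + 2 = 10; next = 9
base 4: 9 = 2·4 + 1; at 5: 2·5 + 1 = 11; next = 10
base 5: 10 = 2·5; at 6: 2·6 = 12; next = 11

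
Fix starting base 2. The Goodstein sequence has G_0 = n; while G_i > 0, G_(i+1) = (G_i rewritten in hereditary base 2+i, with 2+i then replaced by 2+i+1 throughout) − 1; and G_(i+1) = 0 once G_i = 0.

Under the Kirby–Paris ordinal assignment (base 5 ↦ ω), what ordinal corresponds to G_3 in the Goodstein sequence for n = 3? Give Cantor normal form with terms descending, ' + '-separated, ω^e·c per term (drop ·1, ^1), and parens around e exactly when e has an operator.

G_0 = 3. HB_2(3) = 2 + 1. Bump = 4. G_1 = 3.
G_1 = 3. HB_3(3) = 3. Bump = 4. G_2 = 3.
G_2 = 3. HB_4(3) = 3. Bump = 3. G_3 = 2.
G_3 = 2. HB_5(2) = 2. Bump = 2. G_4 = 1.

2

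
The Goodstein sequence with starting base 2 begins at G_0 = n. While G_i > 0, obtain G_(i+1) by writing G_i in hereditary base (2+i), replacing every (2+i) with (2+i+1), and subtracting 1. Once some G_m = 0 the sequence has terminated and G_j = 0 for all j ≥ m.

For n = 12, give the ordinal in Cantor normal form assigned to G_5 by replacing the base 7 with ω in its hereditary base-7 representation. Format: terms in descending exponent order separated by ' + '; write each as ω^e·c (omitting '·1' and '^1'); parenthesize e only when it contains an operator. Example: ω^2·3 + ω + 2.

ω^(ω + 1) + ω^2·2 + ω + 4

[0] 12 ≡ 2^(2 + 1) + 2^2 (base 2). Lift 3: 108. −1: 107.
[1] 107 ≡ 3^(3 + 1) + 2·3^2 + 2·3 + 2 (base 3). Lift 4: 1066. −1: 1065.
[2] 1065 ≡ 4^(4 + 1) + 2·4^2 + 2·4 + 1 (base 4). Lift 5: 15686. −1: 15685.
[3] 15685 ≡ 5^(5 + 1) + 2·5^2 + 2·5 (base 5). Lift 6: 280020. −1: 280019.
[4] 280019 ≡ 6^(6 + 1) + 2·6^2 + 6 + 5 (base 6). Lift 7: 5764911. −1: 5764910.
[5] 5764910 ≡ 7^(7 + 1) + 2·7^2 + 7 + 4 (base 7). Lift 8: 134217868. −1: 134217867.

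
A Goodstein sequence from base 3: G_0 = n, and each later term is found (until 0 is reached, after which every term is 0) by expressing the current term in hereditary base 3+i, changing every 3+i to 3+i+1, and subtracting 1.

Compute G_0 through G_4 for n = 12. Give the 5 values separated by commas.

i=0: 12 = 3^2 + 3 (b=3); 3→4: 4^2 + 4 = 20; 20−1 = 19
i=1: 19 = 4^2 + 3 (b=4); 4→5: 5^2 + 3 = 28; 28−1 = 27
i=2: 27 = 5^2 + 2 (b=5); 5→6: 6^2 + 2 = 38; 38−1 = 37
i=3: 37 = 6^2 + 1 (b=6); 6→7: 7^2 + 1 = 50; 50−1 = 49

12, 19, 27, 37, 49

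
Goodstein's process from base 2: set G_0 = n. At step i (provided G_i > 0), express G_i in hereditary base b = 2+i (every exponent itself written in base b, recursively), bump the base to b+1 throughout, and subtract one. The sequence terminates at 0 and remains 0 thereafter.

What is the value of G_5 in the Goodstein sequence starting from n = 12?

[0] 12 ≡ 2^(2 + 1) + 2^2 (base 2). Lift 3: 108. −1: 107.
[1] 107 ≡ 3^(3 + 1) + 2·3^2 + 2·3 + 2 (base 3). Lift 4: 1066. −1: 1065.
[2] 1065 ≡ 4^(4 + 1) + 2·4^2 + 2·4 + 1 (base 4). Lift 5: 15686. −1: 15685.
[3] 15685 ≡ 5^(5 + 1) + 2·5^2 + 2·5 (base 5). Lift 6: 280020. −1: 280019.
[4] 280019 ≡ 6^(6 + 1) + 2·6^2 + 6 + 5 (base 6). Lift 7: 5764911. −1: 5764910.
[5] 5764910 ≡ 7^(7 + 1) + 2·7^2 + 7 + 4 (base 7). Lift 8: 134217868. −1: 134217867.

5764910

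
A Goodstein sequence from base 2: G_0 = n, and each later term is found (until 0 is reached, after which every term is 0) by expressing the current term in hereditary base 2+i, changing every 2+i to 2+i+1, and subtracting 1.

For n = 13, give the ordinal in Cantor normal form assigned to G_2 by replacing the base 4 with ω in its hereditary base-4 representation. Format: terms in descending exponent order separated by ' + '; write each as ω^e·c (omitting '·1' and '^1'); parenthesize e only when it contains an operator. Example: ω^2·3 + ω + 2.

ω^(ω + 1) + ω^3·3 + ω^2·3 + ω·3 + 3

G_0=13  [base 2] 2^(2 + 1) + 2^2 + 1  →[2↦3]→  3^(3 + 1) + 3^3 + 1 = 109  −1 ⇒ G_1=108
G_1=108  [base 3] 3^(3 + 1) + 3^3  →[3↦4]→  4^(4 + 1) + 4^4 = 1280  −1 ⇒ G_2=1279
G_2=1279  [base 4] 4^(4 + 1) + 3·4^3 + 3·4^2 + 3·4 + 3  →[4↦5]→  5^(5 + 1) + 3·5^3 + 3·5^2 + 3·5 + 3 = 16093  −1 ⇒ G_3=16092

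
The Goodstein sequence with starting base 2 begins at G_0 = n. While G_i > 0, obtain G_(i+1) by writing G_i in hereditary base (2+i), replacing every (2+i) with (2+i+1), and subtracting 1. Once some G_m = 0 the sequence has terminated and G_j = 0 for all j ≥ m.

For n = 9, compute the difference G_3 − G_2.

8819

G_0 = 9. HB_2(9) = 2^(2 + 1) + 1. Bump = 82. G_1 = 81.
G_1 = 81. HB_3(81) = 3^(3 + 1). Bump = 1024. G_2 = 1023.
G_2 = 1023. HB_4(1023) = 3·4^4 + 3·4^3 + 3·4^2 + 3·4 + 3. Bump = 9843. G_3 = 9842.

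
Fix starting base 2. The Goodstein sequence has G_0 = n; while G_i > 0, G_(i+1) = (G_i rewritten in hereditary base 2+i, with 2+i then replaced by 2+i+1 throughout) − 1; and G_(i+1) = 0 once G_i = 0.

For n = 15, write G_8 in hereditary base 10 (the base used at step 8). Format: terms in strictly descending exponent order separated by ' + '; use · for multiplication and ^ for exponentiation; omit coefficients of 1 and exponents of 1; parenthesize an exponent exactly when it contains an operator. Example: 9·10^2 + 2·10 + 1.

10^(10 + 1) + 7·10^7 + 7·10^6 + 7·10^5 + 7·10^4 + 7·10^3 + 7·10^2 + 7·10 + 5

base 2: 15 = 2^(2 + 1) + 2^2 + 2 + 1; at 3: 3^(3 + 1) + 3^3 + 3 + 1 = 112; next = 111
base 3: 111 = 3^(3 + 1) + 3^3 + 3; at 4: 4^(4 + 1) + 4^4 + 4 = 1284; next = 1283
base 4: 1283 = 4^(4 + 1) + 4^4 + 3; at 5: 5^(5 + 1) + 5^5 + 3 = 18753; next = 18752
base 5: 18752 = 5^(5 + 1) + 5^5 + 2; at 6: 6^(6 + 1) + 6^6 + 2 = 326594; next = 326593
base 6: 326593 = 6^(6 + 1) + 6^6 + 1; at 7: 7^(7 + 1) + 7^7 + 1 = 6588345; next = 6588344
base 7: 6588344 = 7^(7 + 1) + 7^7; at 8: 8^(8 + 1) + 8^8 = 150994944; next = 150994943
base 8: 150994943 = 8^(8 + 1) + 7·8^7 + 7·8^6 + 7·8^5 + 7·8^4 + 7·8^3 + 7·8^2 + 7·8 + 7; at 9: 9^(9 + 1) + 7·9^7 + 7·9^6 + 7·9^5 + 7·9^4 + 7·9^3 + 7·9^2 + 7·9 + 7 = 3524450281; next = 3524450280
base 9: 3524450280 = 9^(9 + 1) + 7·9^7 + 7·9^6 + 7·9^5 + 7·9^4 + 7·9^3 + 7·9^2 + 7·9 + 6; at 10: 10^(10 + 1) + 7·10^7 + 7·10^6 + 7·10^5 + 7·10^4 + 7·10^3 + 7·10^2 + 7·10 + 6 = 100077777776; next = 100077777775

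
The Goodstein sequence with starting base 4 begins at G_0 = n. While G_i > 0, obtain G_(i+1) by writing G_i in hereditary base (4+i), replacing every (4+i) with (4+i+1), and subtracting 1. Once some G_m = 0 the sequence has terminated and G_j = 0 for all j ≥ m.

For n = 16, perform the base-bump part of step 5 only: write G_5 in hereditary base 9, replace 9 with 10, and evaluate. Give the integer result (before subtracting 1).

40

16 —HB4→ 4^2 —bump→ 5^2 = 25 —(−1)→ 24
24 —HB5→ 4·5 + 4 —bump→ 4·6 + 4 = 28 —(−1)→ 27
27 —HB6→ 4·6 + 3 —bump→ 4·7 + 3 = 31 —(−1)→ 30
30 —HB7→ 4·7 + 2 —bump→ 4·8 + 2 = 34 —(−1)→ 33
33 —HB8→ 4·8 + 1 —bump→ 4·9 + 1 = 37 —(−1)→ 36
36 —HB9→ 4·9 —bump→ 4·10 = 40 —(−1)→ 39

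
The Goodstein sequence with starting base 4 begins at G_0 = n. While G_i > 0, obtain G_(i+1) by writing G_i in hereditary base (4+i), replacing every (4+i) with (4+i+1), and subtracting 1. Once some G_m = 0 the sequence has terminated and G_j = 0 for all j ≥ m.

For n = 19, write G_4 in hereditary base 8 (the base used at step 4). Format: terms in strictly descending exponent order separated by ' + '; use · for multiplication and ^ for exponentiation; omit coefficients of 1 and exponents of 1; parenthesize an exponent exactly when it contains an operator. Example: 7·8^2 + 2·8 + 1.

7·8 + 7

19 —HB4→ 4^2 + 3 —bump→ 5^2 + 3 = 28 —(−1)→ 27
27 —HB5→ 5^2 + 2 —bump→ 6^2 + 2 = 38 —(−1)→ 37
37 —HB6→ 6^2 + 1 —bump→ 7^2 + 1 = 50 —(−1)→ 49
49 —HB7→ 7^2 —bump→ 8^2 = 64 —(−1)→ 63
63 —HB8→ 7·8 + 7 —bump→ 7·9 + 7 = 70 —(−1)→ 69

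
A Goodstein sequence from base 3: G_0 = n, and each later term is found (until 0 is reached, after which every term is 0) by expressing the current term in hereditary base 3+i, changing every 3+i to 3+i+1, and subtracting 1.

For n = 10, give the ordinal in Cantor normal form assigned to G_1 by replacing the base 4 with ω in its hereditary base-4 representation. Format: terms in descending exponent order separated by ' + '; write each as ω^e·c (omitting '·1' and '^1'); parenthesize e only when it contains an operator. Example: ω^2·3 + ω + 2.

ω^2

step 0: 10 = 3^2 + 1; sub 4 for 3: 4^2 + 1; = 17; G_1 = 17−1 = 16
step 1: 16 = 4^2; sub 5 for 4: 5^2; = 25; G_2 = 25−1 = 24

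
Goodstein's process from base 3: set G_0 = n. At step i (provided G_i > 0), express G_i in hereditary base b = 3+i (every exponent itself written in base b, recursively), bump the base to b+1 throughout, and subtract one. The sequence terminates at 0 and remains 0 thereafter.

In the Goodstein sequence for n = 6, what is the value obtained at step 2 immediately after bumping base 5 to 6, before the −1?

G_0=6  [base 3] 2·3  →[3↦4]→  2·4 = 8  −1 ⇒ G_1=7
G_1=7  [base 4] 4 + 3  →[4↦5]→  5 + 3 = 8  −1 ⇒ G_2=7
G_2=7  [base 5] 5 + 2  →[5↦6]→  6 + 2 = 8  −1 ⇒ G_3=7

8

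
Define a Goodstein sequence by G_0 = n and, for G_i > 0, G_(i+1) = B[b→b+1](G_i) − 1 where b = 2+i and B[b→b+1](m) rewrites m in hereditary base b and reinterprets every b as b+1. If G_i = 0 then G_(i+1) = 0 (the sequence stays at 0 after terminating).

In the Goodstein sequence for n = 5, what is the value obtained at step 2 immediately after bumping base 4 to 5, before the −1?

i=0: 5 = 2^2 + 1 (b=2); 2→3: 3^3 + 1 = 28; 28−1 = 27
i=1: 27 = 3^3 (b=3); 3→4: 4^4 = 256; 256−1 = 255

468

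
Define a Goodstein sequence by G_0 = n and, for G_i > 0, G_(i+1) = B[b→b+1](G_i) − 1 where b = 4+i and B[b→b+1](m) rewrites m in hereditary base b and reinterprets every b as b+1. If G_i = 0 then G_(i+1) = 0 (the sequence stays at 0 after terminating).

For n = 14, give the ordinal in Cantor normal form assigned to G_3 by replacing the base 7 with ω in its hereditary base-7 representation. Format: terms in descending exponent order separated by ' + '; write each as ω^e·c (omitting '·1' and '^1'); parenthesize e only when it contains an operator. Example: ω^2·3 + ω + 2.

step 0: 14 = 3·4 + 2; sub 5 for 4: 3·5 + 2; = 17; G_1 = 17−1 = 16
step 1: 16 = 3·5 + 1; sub 6 for 5: 3·6 + 1; = 19; G_2 = 19−1 = 18
step 2: 18 = 3·6; sub 7 for 6: 3·7; = 21; G_3 = 21−1 = 20
step 3: 20 = 2·7 + 6; sub 8 for 7: 2·8 + 6; = 22; G_4 = 22−1 = 21

ω·2 + 6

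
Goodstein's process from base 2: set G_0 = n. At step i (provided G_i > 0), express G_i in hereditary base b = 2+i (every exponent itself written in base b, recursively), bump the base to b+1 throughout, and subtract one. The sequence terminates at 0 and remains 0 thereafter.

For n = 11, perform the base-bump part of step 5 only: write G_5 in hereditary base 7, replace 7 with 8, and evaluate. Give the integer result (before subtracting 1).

134217728

G_0=11  [base 2] 2^(2 + 1) + 2 + 1  →[2↦3]→  3^(3 + 1) + 3 + 1 = 85  −1 ⇒ G_1=84
G_1=84  [base 3] 3^(3 + 1) + 3  →[3↦4]→  4^(4 + 1) + 4 = 1028  −1 ⇒ G_2=1027
G_2=1027  [base 4] 4^(4 + 1) + 3  →[4↦5]→  5^(5 + 1) + 3 = 15628  −1 ⇒ G_3=15627
G_3=15627  [base 5] 5^(5 + 1) + 2  →[5↦6]→  6^(6 + 1) + 2 = 279938  −1 ⇒ G_4=279937
G_4=279937  [base 6] 6^(6 + 1) + 1  →[6↦7]→  7^(7 + 1) + 1 = 5764802  −1 ⇒ G_5=5764801
G_5=5764801  [base 7] 7^(7 + 1)  →[7↦8]→  8^(8 + 1) = 134217728  −1 ⇒ G_6=134217727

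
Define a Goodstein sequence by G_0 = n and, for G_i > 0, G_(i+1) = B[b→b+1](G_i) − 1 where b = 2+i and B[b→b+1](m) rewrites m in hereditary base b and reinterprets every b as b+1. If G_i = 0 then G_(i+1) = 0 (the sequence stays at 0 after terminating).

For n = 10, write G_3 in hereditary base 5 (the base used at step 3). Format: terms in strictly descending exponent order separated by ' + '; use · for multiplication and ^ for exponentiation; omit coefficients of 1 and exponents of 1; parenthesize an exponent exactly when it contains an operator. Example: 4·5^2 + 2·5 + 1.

5^(5 + 1)

G_0 = 10. HB_2(10) = 2^(2 + 1) + 2. Bump = 84. G_1 = 83.
G_1 = 83. HB_3(83) = 3^(3 + 1) + 2. Bump = 1026. G_2 = 1025.
G_2 = 1025. HB_4(1025) = 4^(4 + 1) + 1. Bump = 15626. G_3 = 15625.
G_3 = 15625. HB_5(15625) = 5^(5 + 1). Bump = 279936. G_4 = 279935.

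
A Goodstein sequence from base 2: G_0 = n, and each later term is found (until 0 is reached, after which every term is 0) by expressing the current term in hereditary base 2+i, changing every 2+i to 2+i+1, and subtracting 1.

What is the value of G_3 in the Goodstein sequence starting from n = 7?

3127

7 —HB2→ 2^2 + 2 + 1 —bump→ 3^3 + 3 + 1 = 31 —(−1)→ 30
30 —HB3→ 3^3 + 3 —bump→ 4^4 + 4 = 260 —(−1)→ 259
259 —HB4→ 4^4 + 3 —bump→ 5^5 + 3 = 3128 —(−1)→ 3127
3127 —HB5→ 5^5 + 2 —bump→ 6^6 + 2 = 46658 —(−1)→ 46657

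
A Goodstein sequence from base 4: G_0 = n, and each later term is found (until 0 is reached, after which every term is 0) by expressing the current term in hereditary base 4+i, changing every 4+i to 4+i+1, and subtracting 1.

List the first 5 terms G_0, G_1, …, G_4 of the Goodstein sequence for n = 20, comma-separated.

[0] 20 ≡ 4^2 + 4 (base 4). Lift 5: 30. −1: 29.
[1] 29 ≡ 5^2 + 4 (base 5). Lift 6: 40. −1: 39.
[2] 39 ≡ 6^2 + 3 (base 6). Lift 7: 52. −1: 51.
[3] 51 ≡ 7^2 + 2 (base 7). Lift 8: 66. −1: 65.

20, 29, 39, 51, 65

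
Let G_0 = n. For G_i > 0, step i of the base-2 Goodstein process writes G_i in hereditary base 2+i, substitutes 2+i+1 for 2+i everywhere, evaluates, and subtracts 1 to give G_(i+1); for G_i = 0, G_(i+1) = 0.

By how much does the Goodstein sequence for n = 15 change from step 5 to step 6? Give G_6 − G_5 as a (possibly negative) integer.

144406599

G_0=15  [base 2] 2^(2 + 1) + 2^2 + 2 + 1  →[2↦3]→  3^(3 + 1) + 3^3 + 3 + 1 = 112  −1 ⇒ G_1=111
G_1=111  [base 3] 3^(3 + 1) + 3^3 + 3  →[3↦4]→  4^(4 + 1) + 4^4 + 4 = 1284  −1 ⇒ G_2=1283
G_2=1283  [base 4] 4^(4 + 1) + 4^4 + 3  →[4↦5]→  5^(5 + 1) + 5^5 + 3 = 18753  −1 ⇒ G_3=18752
G_3=18752  [base 5] 5^(5 + 1) + 5^5 + 2  →[5↦6]→  6^(6 + 1) + 6^6 + 2 = 326594  −1 ⇒ G_4=326593
G_4=326593  [base 6] 6^(6 + 1) + 6^6 + 1  →[6↦7]→  7^(7 + 1) + 7^7 + 1 = 6588345  −1 ⇒ G_5=6588344
G_5=6588344  [base 7] 7^(7 + 1) + 7^7  →[7↦8]→  8^(8 + 1) + 8^8 = 150994944  −1 ⇒ G_6=150994943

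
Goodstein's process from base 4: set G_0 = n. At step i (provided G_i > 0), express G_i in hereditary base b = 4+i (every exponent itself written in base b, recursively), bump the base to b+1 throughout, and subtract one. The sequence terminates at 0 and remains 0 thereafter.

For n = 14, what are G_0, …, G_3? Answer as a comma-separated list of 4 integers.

base 4: 14 = 3·4 + 2; at 5: 3·5 + 2 = 17; next = 16
base 5: 16 = 3·5 + 1; at 6: 3·6 + 1 = 19; next = 18
base 6: 18 = 3·6; at 7: 3·7 = 21; next = 20

14, 16, 18, 20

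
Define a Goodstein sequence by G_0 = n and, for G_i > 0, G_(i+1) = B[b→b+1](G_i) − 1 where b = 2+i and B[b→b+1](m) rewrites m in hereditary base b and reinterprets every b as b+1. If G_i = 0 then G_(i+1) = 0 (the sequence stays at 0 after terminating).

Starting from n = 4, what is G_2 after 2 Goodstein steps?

(0) 4|_2 = 2^2 ↦ 3^3|_3 = 27 ⇒ 26
(1) 26|_3 = 2·3^2 + 2·3 + 2 ↦ 2·4^2 + 2·4 + 2|_4 = 42 ⇒ 41
(2) 41|_4 = 2·4^2 + 2·4 + 1 ↦ 2·5^2 + 2·5 + 1|_5 = 61 ⇒ 60

41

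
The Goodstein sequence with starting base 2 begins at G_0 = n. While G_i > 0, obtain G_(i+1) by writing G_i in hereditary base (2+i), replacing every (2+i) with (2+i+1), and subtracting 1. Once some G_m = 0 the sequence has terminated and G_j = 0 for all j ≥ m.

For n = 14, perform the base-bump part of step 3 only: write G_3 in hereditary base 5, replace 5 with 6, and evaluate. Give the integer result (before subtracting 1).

base 2: 14 = 2^(2 + 1) + 2^2 + 2; at 3: 3^(3 + 1) + 3^3 + 3 = 111; next = 110
base 3: 110 = 3^(3 + 1) + 3^3 + 2; at 4: 4^(4 + 1) + 4^4 + 2 = 1282; next = 1281
base 4: 1281 = 4^(4 + 1) + 4^4 + 1; at 5: 5^(5 + 1) + 5^5 + 1 = 18751; next = 18750
base 5: 18750 = 5^(5 + 1) + 5^5; at 6: 6^(6 + 1) + 6^6 = 326592; next = 326591

326592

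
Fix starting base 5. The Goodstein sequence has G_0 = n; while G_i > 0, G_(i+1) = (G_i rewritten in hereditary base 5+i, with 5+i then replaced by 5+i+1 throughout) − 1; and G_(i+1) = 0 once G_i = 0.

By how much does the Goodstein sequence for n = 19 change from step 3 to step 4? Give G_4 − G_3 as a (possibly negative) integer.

2

G_0=19  [base 5] 3·5 + 4  →[5↦6]→  3·6 + 4 = 22  −1 ⇒ G_1=21
G_1=21  [base 6] 3·6 + 3  →[6↦7]→  3·7 + 3 = 24  −1 ⇒ G_2=23
G_2=23  [base 7] 3·7 + 2  →[7↦8]→  3·8 + 2 = 26  −1 ⇒ G_3=25
G_3=25  [base 8] 3·8 + 1  →[8↦9]→  3·9 + 1 = 28  −1 ⇒ G_4=27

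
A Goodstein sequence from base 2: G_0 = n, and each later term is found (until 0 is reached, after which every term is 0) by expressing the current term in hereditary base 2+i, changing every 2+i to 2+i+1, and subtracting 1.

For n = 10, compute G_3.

G_0 = 10. HB_2(10) = 2^(2 + 1) + 2. Bump = 84. G_1 = 83.
G_1 = 83. HB_3(83) = 3^(3 + 1) + 2. Bump = 1026. G_2 = 1025.
G_2 = 1025. HB_4(1025) = 4^(4 + 1) + 1. Bump = 15626. G_3 = 15625.
G_3 = 15625. HB_5(15625) = 5^(5 + 1). Bump = 279936. G_4 = 279935.

15625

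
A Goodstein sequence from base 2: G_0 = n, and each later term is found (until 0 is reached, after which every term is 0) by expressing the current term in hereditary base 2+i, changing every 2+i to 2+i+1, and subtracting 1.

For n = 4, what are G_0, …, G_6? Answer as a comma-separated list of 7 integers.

4, 26, 41, 60, 83, 109, 139

step 0: 4 = 2^2; sub 3 for 2: 3^3; = 27; G_1 = 27−1 = 26
step 1: 26 = 2·3^2 + 2·3 + 2; sub 4 for 3: 2·4^2 + 2·4 + 2; = 42; G_2 = 42−1 = 41
step 2: 41 = 2·4^2 + 2·4 + 1; sub 5 for 4: 2·5^2 + 2·5 + 1; = 61; G_3 = 61−1 = 60
step 3: 60 = 2·5^2 + 2·5; sub 6 for 5: 2·6^2 + 2·6; = 84; G_4 = 84−1 = 83
step 4: 83 = 2·6^2 + 6 + 5; sub 7 for 6: 2·7^2 + 7 + 5; = 110; G_5 = 110−1 = 109
step 5: 109 = 2·7^2 + 7 + 4; sub 8 for 7: 2·8^2 + 8 + 4; = 140; G_6 = 140−1 = 139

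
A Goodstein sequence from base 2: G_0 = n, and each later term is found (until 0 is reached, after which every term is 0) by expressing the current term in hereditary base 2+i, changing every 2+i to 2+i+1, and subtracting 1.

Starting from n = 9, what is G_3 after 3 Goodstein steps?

G_0 = 9. HB_2(9) = 2^(2 + 1) + 1. Bump = 82. G_1 = 81.
G_1 = 81. HB_3(81) = 3^(3 + 1). Bump = 1024. G_2 = 1023.
G_2 = 1023. HB_4(1023) = 3·4^4 + 3·4^3 + 3·4^2 + 3·4 + 3. Bump = 9843. G_3 = 9842.
G_3 = 9842. HB_5(9842) = 3·5^5 + 3·5^3 + 3·5^2 + 3·5 + 2. Bump = 140744. G_4 = 140743.

9842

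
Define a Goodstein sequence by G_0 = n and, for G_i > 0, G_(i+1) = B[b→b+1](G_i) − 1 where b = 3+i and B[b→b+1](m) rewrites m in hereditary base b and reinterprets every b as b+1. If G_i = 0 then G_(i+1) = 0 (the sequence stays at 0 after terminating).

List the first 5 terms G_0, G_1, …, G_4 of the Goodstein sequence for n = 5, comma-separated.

base 3: 5 = 3 + 2; at 4: 4 + 2 = 6; next = 5
base 4: 5 = 4 + 1; at 5: 5 + 1 = 6; next = 5
base 5: 5 = 5; at 6: 6 = 6; next = 5
base 6: 5 = 5; at 7: 5 = 5; next = 4

5, 5, 5, 5, 4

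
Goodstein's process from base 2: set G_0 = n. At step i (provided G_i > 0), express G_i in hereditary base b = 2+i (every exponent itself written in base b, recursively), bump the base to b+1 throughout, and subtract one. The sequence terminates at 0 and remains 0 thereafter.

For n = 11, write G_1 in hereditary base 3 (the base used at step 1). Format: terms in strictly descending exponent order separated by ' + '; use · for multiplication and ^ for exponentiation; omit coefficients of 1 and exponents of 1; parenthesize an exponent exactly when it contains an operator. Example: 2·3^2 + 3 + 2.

i=0: 11 = 2^(2 + 1) + 2 + 1 (b=2); 2→3: 3^(3 + 1) + 3 + 1 = 85; 85−1 = 84
i=1: 84 = 3^(3 + 1) + 3 (b=3); 3→4: 4^(4 + 1) + 4 = 1028; 1028−1 = 1027

3^(3 + 1) + 3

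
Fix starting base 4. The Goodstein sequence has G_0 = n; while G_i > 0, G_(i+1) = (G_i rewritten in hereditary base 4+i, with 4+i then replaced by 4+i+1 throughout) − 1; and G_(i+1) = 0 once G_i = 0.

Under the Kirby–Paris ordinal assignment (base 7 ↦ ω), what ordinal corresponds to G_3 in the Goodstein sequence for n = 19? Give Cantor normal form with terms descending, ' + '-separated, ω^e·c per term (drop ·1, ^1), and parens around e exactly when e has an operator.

ω^2

step 0: 19 = 4^2 + 3; sub 5 for 4: 5^2 + 3; = 28; G_1 = 28−1 = 27
step 1: 27 = 5^2 + 2; sub 6 for 5: 6^2 + 2; = 38; G_2 = 38−1 = 37
step 2: 37 = 6^2 + 1; sub 7 for 6: 7^2 + 1; = 50; G_3 = 50−1 = 49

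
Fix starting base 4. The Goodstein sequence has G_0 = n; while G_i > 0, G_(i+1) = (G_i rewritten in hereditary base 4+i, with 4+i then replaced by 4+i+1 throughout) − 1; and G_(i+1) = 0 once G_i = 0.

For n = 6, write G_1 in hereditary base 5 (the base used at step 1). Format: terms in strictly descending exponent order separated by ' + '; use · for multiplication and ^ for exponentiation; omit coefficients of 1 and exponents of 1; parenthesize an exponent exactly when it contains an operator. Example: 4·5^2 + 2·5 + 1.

G_0 = 6. HB_4(6) = 4 + 2. Bump = 7. G_1 = 6.
G_1 = 6. HB_5(6) = 5 + 1. Bump = 7. G_2 = 6.

5 + 1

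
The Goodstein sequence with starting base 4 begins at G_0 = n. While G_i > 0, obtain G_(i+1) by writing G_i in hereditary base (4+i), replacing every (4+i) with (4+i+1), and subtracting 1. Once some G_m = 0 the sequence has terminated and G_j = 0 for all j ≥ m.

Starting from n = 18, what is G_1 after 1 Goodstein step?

26

(0) 18|_4 = 4^2 + 2 ↦ 5^2 + 2|_5 = 27 ⇒ 26
(1) 26|_5 = 5^2 + 1 ↦ 6^2 + 1|_6 = 37 ⇒ 36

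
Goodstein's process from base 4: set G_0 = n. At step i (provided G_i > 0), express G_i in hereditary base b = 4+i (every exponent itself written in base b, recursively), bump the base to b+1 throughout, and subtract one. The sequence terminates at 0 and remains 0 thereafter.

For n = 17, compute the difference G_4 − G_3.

4

G_0 = 17. HB_4(17) = 4^2 + 1. Bump = 26. G_1 = 25.
G_1 = 25. HB_5(25) = 5^2. Bump = 36. G_2 = 35.
G_2 = 35. HB_6(35) = 5·6 + 5. Bump = 40. G_3 = 39.
G_3 = 39. HB_7(39) = 5·7 + 4. Bump = 44. G_4 = 43.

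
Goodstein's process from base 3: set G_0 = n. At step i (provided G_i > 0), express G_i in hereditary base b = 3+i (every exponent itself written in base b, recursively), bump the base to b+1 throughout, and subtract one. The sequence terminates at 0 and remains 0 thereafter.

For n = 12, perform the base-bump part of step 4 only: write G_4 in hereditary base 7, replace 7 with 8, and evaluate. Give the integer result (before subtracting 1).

12 —HB3→ 3^2 + 3 —bump→ 4^2 + 4 = 20 —(−1)→ 19
19 —HB4→ 4^2 + 3 —bump→ 5^2 + 3 = 28 —(−1)→ 27
27 —HB5→ 5^2 + 2 —bump→ 6^2 + 2 = 38 —(−1)→ 37
37 —HB6→ 6^2 + 1 —bump→ 7^2 + 1 = 50 —(−1)→ 49
49 —HB7→ 7^2 —bump→ 8^2 = 64 —(−1)→ 63

64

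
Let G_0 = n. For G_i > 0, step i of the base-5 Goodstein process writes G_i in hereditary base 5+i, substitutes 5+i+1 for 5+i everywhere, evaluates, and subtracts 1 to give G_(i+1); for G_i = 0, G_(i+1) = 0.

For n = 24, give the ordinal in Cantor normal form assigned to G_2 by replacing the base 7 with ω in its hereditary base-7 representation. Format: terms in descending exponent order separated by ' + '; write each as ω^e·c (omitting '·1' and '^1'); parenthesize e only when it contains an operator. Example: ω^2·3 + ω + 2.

i=0: 24 = 4·5 + 4 (b=5); 5→6: 4·6 + 4 = 28; 28−1 = 27
i=1: 27 = 4·6 + 3 (b=6); 6→7: 4·7 + 3 = 31; 31−1 = 30
i=2: 30 = 4·7 + 2 (b=7); 7→8: 4·8 + 2 = 34; 34−1 = 33

ω·4 + 2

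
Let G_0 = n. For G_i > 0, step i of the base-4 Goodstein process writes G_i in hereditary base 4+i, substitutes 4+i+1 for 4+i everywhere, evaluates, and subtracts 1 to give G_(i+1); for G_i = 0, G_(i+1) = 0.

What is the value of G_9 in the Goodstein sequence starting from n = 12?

G_0=12  [base 4] 3·4  →[4↦5]→  3·5 = 15  −1 ⇒ G_1=14
G_1=14  [base 5] 2·5 + 4  →[5↦6]→  2·6 + 4 = 16  −1 ⇒ G_2=15
G_2=15  [base 6] 2·6 + 3  →[6↦7]→  2·7 + 3 = 17  −1 ⇒ G_3=16
G_3=16  [base 7] 2·7 + 2  →[7↦8]→  2·8 + 2 = 18  −1 ⇒ G_4=17
G_4=17  [base 8] 2·8 + 1  →[8↦9]→  2·9 + 1 = 19  −1 ⇒ G_5=18
G_5=18  [base 9] 2·9  →[9↦10]→  2·10 = 20  −1 ⇒ G_6=19
G_6=19  [base 10] 10 + 9  →[10↦11]→  11 + 9 = 20  −1 ⇒ G_7=19
G_7=19  [base 11] 11 + 8  →[11↦12]→  12 + 8 = 20  −1 ⇒ G_8=19
G_8=19  [base 12] 12 + 7  →[12↦13]→  13 + 7 = 20  −1 ⇒ G_9=19

19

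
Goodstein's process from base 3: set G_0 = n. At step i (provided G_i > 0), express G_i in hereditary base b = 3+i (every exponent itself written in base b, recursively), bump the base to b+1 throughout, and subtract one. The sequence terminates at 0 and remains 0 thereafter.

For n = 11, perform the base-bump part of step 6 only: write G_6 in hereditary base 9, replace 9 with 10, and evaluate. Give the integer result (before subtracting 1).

52

G_0=11  [base 3] 3^2 + 2  →[3↦4]→  4^2 + 2 = 18  −1 ⇒ G_1=17
G_1=17  [base 4] 4^2 + 1  →[4↦5]→  5^2 + 1 = 26  −1 ⇒ G_2=25
G_2=25  [base 5] 5^2  →[5↦6]→  6^2 = 36  −1 ⇒ G_3=35
G_3=35  [base 6] 5·6 + 5  →[6↦7]→  5·7 + 5 = 40  −1 ⇒ G_4=39
G_4=39  [base 7] 5·7 + 4  →[7↦8]→  5·8 + 4 = 44  −1 ⇒ G_5=43
G_5=43  [base 8] 5·8 + 3  →[8↦9]→  5·9 + 3 = 48  −1 ⇒ G_6=47
G_6=47  [base 9] 5·9 + 2  →[9↦10]→  5·10 + 2 = 52  −1 ⇒ G_7=51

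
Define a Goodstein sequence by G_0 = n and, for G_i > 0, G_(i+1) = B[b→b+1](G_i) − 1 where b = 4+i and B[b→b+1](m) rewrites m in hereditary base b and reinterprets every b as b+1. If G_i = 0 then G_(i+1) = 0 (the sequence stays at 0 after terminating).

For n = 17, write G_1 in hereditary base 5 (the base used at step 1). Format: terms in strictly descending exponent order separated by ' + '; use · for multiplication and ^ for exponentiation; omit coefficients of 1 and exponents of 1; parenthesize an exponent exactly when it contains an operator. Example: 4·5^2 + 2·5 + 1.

5^2

step 0: 17 = 4^2 + 1; sub 5 for 4: 5^2 + 1; = 26; G_1 = 26−1 = 25
step 1: 25 = 5^2; sub 6 for 5: 6^2; = 36; G_2 = 36−1 = 35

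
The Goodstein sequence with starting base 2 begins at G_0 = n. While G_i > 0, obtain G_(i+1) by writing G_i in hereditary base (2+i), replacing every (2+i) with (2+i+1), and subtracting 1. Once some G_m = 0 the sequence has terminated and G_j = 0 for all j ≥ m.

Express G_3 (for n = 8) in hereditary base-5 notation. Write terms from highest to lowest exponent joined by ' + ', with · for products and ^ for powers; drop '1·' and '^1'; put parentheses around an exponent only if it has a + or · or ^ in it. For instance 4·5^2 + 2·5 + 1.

step 0: 8 = 2^(2 + 1); sub 3 for 2: 3^(3 + 1); = 81; G_1 = 81−1 = 80
step 1: 80 = 2·3^3 + 2·3^2 + 2·3 + 2; sub 4 for 3: 2·4^4 + 2·4^2 + 2·4 + 2; = 554; G_2 = 554−1 = 553
step 2: 553 = 2·4^4 + 2·4^2 + 2·4 + 1; sub 5 for 4: 2·5^5 + 2·5^2 + 2·5 + 1; = 6311; G_3 = 6311−1 = 6310
step 3: 6310 = 2·5^5 + 2·5^2 + 2·5; sub 6 for 5: 2·6^6 + 2·6^2 + 2·6; = 93396; G_4 = 93396−1 = 93395

2·5^5 + 2·5^2 + 2·5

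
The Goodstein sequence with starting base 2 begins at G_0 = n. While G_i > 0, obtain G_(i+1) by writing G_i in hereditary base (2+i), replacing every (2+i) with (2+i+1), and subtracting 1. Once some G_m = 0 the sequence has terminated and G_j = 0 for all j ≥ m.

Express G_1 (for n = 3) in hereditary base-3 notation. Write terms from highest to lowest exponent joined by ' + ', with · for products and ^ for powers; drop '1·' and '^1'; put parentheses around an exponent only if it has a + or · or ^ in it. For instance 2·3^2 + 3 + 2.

3

[0] 3 ≡ 2 + 1 (base 2). Lift 3: 4. −1: 3.
[1] 3 ≡ 3 (base 3). Lift 4: 4. −1: 3.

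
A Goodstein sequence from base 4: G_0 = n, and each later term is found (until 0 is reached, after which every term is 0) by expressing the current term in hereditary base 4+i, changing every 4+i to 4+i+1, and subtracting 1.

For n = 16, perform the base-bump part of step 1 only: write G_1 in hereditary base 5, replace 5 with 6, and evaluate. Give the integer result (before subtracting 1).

i=0: 16 = 4^2 (b=4); 4→5: 5^2 = 25; 25−1 = 24
i=1: 24 = 4·5 + 4 (b=5); 5→6: 4·6 + 4 = 28; 28−1 = 27

28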